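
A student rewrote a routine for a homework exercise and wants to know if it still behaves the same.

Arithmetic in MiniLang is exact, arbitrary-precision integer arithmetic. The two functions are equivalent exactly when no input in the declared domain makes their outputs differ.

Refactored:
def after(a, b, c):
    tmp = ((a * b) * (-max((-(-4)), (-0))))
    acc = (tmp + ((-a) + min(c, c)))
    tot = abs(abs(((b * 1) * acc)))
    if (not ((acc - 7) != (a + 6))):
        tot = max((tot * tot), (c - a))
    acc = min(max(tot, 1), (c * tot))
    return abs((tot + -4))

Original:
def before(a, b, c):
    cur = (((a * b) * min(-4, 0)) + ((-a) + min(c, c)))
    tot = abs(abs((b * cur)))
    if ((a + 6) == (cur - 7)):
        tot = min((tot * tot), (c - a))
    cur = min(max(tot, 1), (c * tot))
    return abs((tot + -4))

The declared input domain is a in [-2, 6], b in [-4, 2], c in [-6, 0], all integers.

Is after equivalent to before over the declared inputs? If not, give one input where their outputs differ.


There is a counterexample at a=1, b=-4, c=-1: 6 on one side, 3132 on the other.
before: cur becomes 14; next tot becomes 56; next ((a + 6) == (cur - 7)) evaluates to true; next tot becomes -2; next cur becomes 1; next final value 6
after: tmp becomes 16; next acc becomes 14; next tot becomes 56; next (not ((acc - 7) != (a + 6))) evaluates to true; next tot becomes 3136; next acc becomes -3136; next final value 3132
verdict: not equivalent; witness: a=1, b=-4, c=-1


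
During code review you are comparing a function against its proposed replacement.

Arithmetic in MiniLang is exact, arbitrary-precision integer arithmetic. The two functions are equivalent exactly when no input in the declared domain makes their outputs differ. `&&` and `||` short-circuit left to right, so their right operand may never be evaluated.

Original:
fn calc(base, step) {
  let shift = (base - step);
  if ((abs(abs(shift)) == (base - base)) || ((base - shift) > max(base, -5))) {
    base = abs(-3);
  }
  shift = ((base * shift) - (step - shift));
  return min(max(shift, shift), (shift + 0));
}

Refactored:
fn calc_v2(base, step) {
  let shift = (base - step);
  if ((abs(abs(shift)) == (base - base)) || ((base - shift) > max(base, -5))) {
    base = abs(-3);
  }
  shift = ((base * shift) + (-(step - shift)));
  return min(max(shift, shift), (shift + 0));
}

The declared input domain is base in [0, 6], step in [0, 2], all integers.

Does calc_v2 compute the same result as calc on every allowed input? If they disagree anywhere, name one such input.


Comparing the listings, the differences include: arithmetic usage differs.
Spot check at base=1, step=1 — calc: shift becomes 0; next ((abs(abs(shift)) == (base - base)) || ((base - shift) > max(base, -5))) evaluates to true; next base becomes 3; next shift becomes -1; next final value -1. calc_v2: shift becomes 0; next ((abs(abs(shift)) == (base - base)) || ((base - shift) > max(base, -5))) evaluates to true; next base becomes 3; next shift becomes -1; next final value -1. Both give -1.
Sweeping the whole domain (21 inputs) finds no disagreement.
verdict: equivalent


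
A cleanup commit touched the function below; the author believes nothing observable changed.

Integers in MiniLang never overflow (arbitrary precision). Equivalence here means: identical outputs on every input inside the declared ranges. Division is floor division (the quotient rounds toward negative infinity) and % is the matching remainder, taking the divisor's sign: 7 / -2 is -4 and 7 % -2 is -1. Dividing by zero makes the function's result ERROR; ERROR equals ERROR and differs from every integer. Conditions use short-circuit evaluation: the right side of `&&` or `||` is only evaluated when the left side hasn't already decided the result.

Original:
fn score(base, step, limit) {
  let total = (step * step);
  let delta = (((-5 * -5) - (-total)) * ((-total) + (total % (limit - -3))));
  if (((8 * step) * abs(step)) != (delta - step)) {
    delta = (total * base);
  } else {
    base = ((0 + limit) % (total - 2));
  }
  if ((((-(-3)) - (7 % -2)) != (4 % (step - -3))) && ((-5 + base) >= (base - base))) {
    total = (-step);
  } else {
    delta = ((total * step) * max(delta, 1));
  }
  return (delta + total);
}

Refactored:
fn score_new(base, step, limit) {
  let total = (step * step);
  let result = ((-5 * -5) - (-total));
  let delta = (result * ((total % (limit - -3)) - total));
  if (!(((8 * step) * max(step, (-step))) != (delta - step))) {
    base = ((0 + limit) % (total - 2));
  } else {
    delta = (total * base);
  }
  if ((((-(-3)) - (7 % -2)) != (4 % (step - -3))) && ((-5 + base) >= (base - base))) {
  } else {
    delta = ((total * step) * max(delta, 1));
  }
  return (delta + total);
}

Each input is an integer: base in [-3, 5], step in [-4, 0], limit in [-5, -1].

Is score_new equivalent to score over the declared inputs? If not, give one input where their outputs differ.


Take base=5, step=-4, limit=-5.
score: total := 16 | delta := -656 | (((8 * step) * abs(step)) != (delta - step)): true | delta := 80 | ((((-(-3)) - (7 % -2)) != (4 % (step - -3))) && ((-5 + base) >= (base - base))): true | total := 4 | result 84
score_new: total := 16 | result := 41 | delta := -656 | (!(((8 * step) * max(step, (-step))) != (delta - step))): false | delta := 80 | ((((-(-3)) - (7 % -2)) != (4 % (step - -3))) && ((-5 + base) >= (base - base))): true | result 96
84 != 96, so the rewrite changes behavior.
verdict: not equivalent; witness: base=5, step=-4, limit=-5


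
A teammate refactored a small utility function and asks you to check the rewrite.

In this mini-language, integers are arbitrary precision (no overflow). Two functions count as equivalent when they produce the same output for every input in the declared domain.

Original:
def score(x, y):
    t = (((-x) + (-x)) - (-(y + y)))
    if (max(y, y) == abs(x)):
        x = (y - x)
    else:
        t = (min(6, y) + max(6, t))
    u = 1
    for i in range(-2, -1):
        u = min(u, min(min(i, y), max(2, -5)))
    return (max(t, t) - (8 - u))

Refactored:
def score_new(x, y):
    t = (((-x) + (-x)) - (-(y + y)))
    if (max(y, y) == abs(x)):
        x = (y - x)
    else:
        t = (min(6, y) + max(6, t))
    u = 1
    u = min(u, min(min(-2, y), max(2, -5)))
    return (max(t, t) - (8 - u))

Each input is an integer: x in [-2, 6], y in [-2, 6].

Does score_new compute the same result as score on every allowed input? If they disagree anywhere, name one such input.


Changes here: constant usage differs, local variable names differ, statement counts differ, loop structure differs; the full 81-point sweep finds no disagreement.
verdict: equivalent


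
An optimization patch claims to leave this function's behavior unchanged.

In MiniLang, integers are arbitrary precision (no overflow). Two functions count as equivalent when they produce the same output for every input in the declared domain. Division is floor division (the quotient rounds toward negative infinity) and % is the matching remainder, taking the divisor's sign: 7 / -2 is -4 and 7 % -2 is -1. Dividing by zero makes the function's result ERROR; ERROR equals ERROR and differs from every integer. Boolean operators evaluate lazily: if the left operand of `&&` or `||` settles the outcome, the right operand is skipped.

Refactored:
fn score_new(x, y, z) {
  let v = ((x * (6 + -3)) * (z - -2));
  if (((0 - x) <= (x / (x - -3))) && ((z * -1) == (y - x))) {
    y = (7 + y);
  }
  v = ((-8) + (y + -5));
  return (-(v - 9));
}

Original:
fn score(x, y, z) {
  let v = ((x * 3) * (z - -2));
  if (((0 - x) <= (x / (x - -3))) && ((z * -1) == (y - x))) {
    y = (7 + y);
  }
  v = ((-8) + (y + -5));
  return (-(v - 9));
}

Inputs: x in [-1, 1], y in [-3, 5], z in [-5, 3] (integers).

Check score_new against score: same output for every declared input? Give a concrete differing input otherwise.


Equivalent — the differences include arithmetic usage differs; also constant usage differs, yet no declared input distinguishes the two.
Tracing x=-1, y=-1, z=3: score: v := -15 | (((0 - x) <= (x / (x - -3))) && ((z * -1) == (y - x))): false | v := -14 | result 23 | score_new: v := -15 | (((0 - x) <= (x / (x - -3))) && ((z * -1) == (y - x))): false | v := -14 | result 23 — matching result 23.
Sweeping the whole domain (243 inputs) finds no disagreement.
verdict: equivalent


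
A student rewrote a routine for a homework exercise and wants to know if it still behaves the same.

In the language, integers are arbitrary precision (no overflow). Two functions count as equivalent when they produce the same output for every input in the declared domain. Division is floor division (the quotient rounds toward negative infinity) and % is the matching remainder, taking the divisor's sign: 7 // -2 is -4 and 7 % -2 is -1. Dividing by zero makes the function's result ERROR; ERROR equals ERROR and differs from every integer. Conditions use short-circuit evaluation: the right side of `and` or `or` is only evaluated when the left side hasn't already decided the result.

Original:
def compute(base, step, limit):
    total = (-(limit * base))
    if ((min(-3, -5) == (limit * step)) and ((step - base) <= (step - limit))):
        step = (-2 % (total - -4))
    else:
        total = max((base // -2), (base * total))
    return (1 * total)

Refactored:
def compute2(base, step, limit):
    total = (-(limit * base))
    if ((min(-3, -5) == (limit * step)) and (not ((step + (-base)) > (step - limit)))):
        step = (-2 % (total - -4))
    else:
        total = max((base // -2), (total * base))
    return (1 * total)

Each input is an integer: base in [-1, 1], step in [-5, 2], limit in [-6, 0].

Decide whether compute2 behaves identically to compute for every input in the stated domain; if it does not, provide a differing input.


The two are interchangeable: arithmetic usage differs, boolean connective usage differs, comparison usage differs, and every declared input agrees.
As a probe, take base=-1, step=1, limit=-2: compute runs total = -2; ((min(-3, -5) == (limit * step)) and ((step - base) <= (step - limit))) -> false; total = 2; return 2; compute2 runs total = -2; ((min(-3, -5) == (limit * step)) and (not ((step + (-base)) > (step - limit)))) -> false; total = 2; return 2; both end at 2.
Across all 168 domain points the two functions coincide.
verdict: equivalent


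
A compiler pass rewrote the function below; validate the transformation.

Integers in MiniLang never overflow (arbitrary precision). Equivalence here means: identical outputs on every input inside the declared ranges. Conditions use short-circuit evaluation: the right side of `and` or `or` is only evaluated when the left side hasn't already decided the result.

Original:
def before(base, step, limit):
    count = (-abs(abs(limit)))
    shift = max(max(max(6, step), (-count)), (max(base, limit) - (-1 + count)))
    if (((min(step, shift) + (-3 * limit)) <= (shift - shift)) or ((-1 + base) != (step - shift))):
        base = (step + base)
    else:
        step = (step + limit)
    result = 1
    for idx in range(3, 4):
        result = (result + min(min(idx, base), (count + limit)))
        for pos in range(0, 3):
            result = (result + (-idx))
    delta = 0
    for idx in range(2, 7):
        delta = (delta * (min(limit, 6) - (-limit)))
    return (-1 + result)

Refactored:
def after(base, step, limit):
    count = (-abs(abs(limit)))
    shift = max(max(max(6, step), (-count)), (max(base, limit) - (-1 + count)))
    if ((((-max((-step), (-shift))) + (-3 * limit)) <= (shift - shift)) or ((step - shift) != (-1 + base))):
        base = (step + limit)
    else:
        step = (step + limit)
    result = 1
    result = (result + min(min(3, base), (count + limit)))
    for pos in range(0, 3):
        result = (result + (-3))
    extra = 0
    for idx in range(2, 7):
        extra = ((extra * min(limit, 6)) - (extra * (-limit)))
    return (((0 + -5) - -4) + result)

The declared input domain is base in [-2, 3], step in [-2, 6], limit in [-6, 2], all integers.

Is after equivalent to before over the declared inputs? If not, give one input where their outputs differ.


Take base=-2, step=-2, limit=-1.
before: count = -1; shift = 6; (((min(step, shift) + (-3 * limit)) <= (shift - shift)) or ((-1 + base) != (step - shift))) -> true; base = -4; result = 1; [idx=3]; result = -3; [pos=0]; result = -6; [pos=1]; result = -9; [pos=2]; result = -12; delta = 0; [idx=2]; delta = 0; [idx=3]; delta = 0; [idx=4]; delta = 0; [idx=5]; delta = 0; [idx=6]; delta = 0; return -13
after: count = -1; shift = 6; ((((-max((-step), (-shift))) + (-3 * limit)) <= (shift - shift)) or ((step - shift) != (-1 + base))) -> true; base = -3; result = 1; result = -2; [pos=0]; result = -5; [pos=1]; result = -8; [pos=2]; result = -11; extra = 0; [idx=2]; extra = 0; [idx=3]; extra = 0; [idx=4]; extra = 0; [idx=5]; extra = 0; [idx=6]; extra = 0; return -12
-13 against -12: the behavior changed.
verdict: not equivalent; witness: base=-2, step=-2, limit=-1


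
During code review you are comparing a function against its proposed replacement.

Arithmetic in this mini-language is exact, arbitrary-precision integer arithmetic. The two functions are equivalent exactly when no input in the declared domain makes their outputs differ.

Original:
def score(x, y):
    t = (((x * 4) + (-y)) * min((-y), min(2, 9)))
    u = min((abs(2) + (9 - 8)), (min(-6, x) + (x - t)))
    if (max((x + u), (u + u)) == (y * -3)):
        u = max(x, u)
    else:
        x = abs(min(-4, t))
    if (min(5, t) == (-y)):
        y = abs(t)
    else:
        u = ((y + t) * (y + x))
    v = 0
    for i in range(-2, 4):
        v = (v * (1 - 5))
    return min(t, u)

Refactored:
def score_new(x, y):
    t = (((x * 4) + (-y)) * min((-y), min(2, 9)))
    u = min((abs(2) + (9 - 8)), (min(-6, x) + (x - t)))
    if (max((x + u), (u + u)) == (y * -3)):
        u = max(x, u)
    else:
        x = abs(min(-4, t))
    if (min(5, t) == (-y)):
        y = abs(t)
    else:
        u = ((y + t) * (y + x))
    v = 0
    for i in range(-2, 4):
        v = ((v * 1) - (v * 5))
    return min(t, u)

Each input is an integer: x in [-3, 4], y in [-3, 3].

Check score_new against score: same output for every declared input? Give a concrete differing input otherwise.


Differences: arithmetic usage differs — yet all 56 inputs agree.
verdict: equivalent


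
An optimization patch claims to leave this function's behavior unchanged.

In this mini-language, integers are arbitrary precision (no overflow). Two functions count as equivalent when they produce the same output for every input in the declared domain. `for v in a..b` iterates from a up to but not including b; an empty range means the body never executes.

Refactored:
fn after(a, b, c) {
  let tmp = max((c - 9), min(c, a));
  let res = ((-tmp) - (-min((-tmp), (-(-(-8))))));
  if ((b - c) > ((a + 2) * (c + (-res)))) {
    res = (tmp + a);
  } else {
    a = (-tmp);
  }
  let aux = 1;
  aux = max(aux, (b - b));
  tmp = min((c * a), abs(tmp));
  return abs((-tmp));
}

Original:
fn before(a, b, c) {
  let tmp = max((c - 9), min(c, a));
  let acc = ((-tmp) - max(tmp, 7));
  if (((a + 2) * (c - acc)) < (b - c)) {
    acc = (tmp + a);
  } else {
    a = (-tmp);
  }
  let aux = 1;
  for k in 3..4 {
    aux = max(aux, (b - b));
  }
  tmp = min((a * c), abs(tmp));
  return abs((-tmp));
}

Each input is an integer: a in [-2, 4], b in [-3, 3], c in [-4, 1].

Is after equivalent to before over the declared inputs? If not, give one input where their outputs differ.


The rewrite breaks on a=-1, b=-1, c=-3, where the results are 3 and 9.
before: tmp := -3 | acc := -4 | (((a + 2) * (c - acc)) < (b - c)): true | acc := -4 | aux := 1 | iter k=3: | aux := 1 | tmp := 3 | result 3
after: tmp := -3 | res := -5 | ((b - c) > ((a + 2) * (c + (-res)))): false | a := 3 | aux := 1 | aux := 1 | tmp := -9 | result 9
verdict: not equivalent; witness: a=-1, b=-1, c=-3


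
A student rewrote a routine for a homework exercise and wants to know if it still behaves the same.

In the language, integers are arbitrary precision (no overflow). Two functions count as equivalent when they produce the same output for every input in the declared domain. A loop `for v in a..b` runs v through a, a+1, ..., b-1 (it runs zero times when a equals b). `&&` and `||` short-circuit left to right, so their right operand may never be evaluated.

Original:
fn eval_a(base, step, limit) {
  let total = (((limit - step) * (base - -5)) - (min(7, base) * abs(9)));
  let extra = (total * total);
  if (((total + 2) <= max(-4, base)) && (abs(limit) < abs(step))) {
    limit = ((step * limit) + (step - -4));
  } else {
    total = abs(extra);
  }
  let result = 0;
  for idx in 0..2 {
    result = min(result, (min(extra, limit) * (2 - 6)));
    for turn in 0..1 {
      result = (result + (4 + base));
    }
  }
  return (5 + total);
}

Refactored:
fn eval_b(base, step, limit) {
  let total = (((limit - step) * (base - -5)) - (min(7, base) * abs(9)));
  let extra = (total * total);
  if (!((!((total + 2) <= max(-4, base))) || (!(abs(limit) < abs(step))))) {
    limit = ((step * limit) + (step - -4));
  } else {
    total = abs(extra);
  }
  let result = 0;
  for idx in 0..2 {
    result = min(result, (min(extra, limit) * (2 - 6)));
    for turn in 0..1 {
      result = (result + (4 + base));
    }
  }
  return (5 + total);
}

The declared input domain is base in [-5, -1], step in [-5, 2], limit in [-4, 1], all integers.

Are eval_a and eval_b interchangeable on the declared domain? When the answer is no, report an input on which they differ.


Side by side, the visible changes include: boolean connective usage differs.
Tracing base=-2, step=2, limit=-2: eval_a: total := 6 | extra := 36 | (((total + 2) <= max(-4, base)) && (abs(limit) < abs(step))): false | total := 36 | result := 0 | iter idx=0: | result := 0 | iter turn=0: | result := 2 | iter idx=1: | result := 2 | iter turn=0: | result := 4 | result 41 | eval_b: total := 6 | extra := 36 | (!((!((total + 2) <= max(-4, base))) || (!(abs(limit) < abs(step))))): false | total := 36 | result := 0 | iter idx=0: | result := 0 | iter turn=0: | result := 2 | iter idx=1: | result := 2 | iter turn=0: | result := 4 | result 41 — matching result 41.
Every one of the 240 inputs gives matching results.
verdict: equivalent


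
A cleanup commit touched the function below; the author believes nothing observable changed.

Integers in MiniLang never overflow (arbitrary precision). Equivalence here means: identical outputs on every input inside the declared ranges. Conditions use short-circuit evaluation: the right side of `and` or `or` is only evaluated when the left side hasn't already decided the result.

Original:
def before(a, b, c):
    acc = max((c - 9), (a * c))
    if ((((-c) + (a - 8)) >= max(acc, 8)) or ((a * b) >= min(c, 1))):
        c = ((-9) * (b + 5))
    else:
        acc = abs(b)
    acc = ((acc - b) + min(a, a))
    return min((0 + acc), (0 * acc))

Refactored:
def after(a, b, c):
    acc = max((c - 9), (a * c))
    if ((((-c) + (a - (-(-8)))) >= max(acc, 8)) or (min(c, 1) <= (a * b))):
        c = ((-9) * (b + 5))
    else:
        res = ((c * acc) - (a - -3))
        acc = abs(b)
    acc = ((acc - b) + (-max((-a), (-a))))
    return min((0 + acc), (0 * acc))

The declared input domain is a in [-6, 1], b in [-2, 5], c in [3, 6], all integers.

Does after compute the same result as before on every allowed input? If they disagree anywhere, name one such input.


Differences: local variable names differ; and arithmetic usage differs; and comparison usage differs; and statement counts differ; and min/max/abs usage differs; and constant usage differs — yet all 256 inputs agree.
verdict: equivalent


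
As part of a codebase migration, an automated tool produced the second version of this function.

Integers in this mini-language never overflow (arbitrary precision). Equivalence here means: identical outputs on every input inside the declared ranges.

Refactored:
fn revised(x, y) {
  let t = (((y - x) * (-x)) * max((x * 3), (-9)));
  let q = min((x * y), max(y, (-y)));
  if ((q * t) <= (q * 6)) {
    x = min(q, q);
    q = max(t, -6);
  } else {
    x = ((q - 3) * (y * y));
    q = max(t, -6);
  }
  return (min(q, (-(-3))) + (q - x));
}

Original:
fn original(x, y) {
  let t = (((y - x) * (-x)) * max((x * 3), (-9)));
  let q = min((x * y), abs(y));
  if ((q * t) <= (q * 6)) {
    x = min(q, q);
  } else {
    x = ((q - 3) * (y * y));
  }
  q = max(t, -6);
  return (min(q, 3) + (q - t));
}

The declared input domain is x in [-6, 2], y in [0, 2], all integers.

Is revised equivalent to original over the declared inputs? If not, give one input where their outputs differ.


These are not equivalent — on x=-6, y=0 the outputs split (312 vs -12).
original: t = -324; q = 0; ((q * t) <= (q * 6)) -> true; x = 0; q = -6; return 312
revised: t = -324; q = 0; ((q * t) <= (q * 6)) -> true; x = 0; q = -6; return -12
verdict: not equivalent; witness: x=-6, y=0


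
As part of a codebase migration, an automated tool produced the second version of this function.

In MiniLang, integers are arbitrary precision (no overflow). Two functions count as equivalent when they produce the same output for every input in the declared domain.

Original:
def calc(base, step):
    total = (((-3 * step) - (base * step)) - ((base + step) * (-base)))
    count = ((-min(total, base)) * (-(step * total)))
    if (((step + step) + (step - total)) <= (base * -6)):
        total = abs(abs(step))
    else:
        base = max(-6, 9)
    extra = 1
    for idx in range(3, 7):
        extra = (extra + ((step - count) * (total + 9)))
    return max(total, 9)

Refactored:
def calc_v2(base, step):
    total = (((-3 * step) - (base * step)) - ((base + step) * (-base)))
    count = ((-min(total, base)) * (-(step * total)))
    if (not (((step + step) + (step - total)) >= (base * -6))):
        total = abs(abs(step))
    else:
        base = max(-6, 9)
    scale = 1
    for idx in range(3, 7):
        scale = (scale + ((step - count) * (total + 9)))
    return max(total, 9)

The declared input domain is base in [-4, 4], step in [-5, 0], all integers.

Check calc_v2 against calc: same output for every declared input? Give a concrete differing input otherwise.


Equivalent. One difference looks behavioral, but it never changes the outcome for any declared input.
Checked all 54 inputs in the declared domain: the outputs agree on every one.
As a probe, take base=-1, step=-3: calc runs total = 10; count = 30; (((step + step) + (step - total)) <= (base * -6)) -> true; total = 3; extra = 1; [idx=3]; extra = -395; [idx=4]; extra = -791; [idx=5]; extra = -1187; [idx=6]; extra = -1583; return 9; calc_v2 runs total = 10; count = 30; (not (((step + step) + (step - total)) >= (base * -6))) -> true; total = 3; scale = 1; [idx=3]; scale = -395; [idx=4]; scale = -791; [idx=5]; scale = -1187; [idx=6]; scale = -1583; return 9; both end at 9.
verdict: equivalent


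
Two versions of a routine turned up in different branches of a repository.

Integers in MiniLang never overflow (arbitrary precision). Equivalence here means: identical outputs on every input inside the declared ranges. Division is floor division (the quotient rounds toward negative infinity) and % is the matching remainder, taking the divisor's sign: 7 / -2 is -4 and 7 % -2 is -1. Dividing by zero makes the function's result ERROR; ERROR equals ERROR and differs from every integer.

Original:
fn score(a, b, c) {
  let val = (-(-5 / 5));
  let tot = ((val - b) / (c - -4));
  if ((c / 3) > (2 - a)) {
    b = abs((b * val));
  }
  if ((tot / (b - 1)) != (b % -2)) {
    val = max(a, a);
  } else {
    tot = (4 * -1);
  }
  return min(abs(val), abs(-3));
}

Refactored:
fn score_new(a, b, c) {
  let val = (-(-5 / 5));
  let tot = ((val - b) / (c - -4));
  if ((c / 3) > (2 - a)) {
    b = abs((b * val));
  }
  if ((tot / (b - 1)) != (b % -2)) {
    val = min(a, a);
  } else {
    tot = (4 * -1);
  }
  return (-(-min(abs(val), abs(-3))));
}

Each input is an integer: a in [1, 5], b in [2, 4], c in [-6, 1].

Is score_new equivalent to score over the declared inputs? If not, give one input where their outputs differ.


Equivalent. The edit looks behavioral (`max(a, a)` became `min(a, a)`), but over these ranges it never changes the outcome.
Every one of the 120 inputs gives matching results.
Tracing a=5, b=2, c=-3: score: val := 1 | tot := -1 | ((c / 3) > (2 - a)): true | b := 2 | ((tot / (b - 1)) != (b % -2)): true | val := 5 | result 3 | score_new: val := 1 | tot := -1 | ((c / 3) > (2 - a)): true | b := 2 | ((tot / (b - 1)) != (b % -2)): true | val := 5 | result 3 — matching result 3.
verdict: equivalent


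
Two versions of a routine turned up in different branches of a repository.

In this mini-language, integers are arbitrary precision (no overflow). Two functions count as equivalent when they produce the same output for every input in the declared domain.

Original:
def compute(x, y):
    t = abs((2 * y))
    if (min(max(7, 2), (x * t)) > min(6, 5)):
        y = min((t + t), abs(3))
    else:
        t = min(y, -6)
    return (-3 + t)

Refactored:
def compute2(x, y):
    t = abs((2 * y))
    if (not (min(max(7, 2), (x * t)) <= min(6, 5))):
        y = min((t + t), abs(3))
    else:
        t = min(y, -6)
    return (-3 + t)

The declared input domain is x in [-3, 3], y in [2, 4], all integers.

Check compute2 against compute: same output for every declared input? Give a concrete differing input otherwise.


The two are interchangeable: boolean connective usage differs, plus comparison usage differs, and every declared input agrees.
One worked example (x=3, y=2) — compute: t becomes 4; next (min(max(7, 2), (x * t)) > min(6, 5)) evaluates to true; next y becomes 3; next final value 1; compute2: t becomes 4; next (not (min(max(7, 2), (x * t)) <= min(6, 5))) evaluates to true; next y becomes 3; next final value 1; agreement on 1.
Checked all 21 inputs in the declared domain: the outputs agree on every one.
verdict: equivalent


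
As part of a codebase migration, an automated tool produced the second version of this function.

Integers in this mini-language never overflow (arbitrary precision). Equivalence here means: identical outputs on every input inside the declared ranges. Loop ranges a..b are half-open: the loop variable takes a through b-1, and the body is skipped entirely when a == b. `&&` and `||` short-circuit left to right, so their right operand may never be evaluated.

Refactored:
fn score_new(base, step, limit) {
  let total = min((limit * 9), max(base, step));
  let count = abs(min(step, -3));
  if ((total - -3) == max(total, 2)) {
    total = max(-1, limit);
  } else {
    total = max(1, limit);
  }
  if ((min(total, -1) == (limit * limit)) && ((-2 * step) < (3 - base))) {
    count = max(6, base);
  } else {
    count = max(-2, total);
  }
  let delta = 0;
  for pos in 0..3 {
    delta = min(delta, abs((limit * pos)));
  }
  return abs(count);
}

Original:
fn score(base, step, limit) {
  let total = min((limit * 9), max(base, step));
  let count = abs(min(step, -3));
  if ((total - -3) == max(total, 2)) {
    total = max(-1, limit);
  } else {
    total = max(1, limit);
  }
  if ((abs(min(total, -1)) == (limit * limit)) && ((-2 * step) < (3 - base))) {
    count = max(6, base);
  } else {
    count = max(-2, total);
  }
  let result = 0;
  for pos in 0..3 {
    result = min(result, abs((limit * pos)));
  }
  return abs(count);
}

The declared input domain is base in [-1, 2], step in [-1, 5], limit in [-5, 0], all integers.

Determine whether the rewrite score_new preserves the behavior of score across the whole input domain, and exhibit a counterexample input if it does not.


Run the pair on base=-1, step=-1, limit=-1.
score: total=-9, then count=3, then ((total - -3) == max(total, 2)) is false, then total=1, then ((abs(min(total, -1)) == (limit * limit)) && ((-2 * step) < (3 - base))) is true, then count=6, then result=0, then (pos=0), then result=0, then (pos=1), then result=0, then (pos=2), then result=0, then returns 6
score_new: total=-9, then count=3, then ((total - -3) == max(total, 2)) is false, then total=1, then ((min(total, -1) == (limit * limit)) && ((-2 * step) < (3 - base))) is false, then count=1, then delta=0, then (pos=0), then delta=0, then (pos=1), then delta=0, then (pos=2), then delta=0, then returns 1
6 against 1: the behavior changed.
verdict: not equivalent; witness: base=-1, step=-1, limit=-1


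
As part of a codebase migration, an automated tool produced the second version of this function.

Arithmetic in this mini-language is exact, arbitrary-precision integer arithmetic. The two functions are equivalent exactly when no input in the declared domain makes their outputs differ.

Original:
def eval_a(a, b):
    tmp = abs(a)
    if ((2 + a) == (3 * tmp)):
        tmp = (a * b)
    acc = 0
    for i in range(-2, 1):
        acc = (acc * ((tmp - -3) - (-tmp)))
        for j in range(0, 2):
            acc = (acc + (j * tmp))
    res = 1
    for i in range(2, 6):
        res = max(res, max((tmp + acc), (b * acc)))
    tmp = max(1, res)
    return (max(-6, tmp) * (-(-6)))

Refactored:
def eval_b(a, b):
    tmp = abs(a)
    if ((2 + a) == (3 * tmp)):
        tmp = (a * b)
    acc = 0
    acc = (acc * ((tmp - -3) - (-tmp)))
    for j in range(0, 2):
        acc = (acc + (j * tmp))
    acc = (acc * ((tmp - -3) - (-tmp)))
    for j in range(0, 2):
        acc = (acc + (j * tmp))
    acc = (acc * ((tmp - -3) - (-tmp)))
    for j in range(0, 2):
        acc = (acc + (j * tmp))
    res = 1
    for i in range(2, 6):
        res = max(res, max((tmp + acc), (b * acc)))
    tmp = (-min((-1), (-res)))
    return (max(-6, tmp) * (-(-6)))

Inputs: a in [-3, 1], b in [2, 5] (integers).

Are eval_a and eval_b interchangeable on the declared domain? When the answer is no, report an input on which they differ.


Differences: loop structure differs; also min/max/abs usage differs; also constant usage differs; also statement counts differ; also arithmetic usage differs — yet all 20 inputs agree.
verdict: equivalent


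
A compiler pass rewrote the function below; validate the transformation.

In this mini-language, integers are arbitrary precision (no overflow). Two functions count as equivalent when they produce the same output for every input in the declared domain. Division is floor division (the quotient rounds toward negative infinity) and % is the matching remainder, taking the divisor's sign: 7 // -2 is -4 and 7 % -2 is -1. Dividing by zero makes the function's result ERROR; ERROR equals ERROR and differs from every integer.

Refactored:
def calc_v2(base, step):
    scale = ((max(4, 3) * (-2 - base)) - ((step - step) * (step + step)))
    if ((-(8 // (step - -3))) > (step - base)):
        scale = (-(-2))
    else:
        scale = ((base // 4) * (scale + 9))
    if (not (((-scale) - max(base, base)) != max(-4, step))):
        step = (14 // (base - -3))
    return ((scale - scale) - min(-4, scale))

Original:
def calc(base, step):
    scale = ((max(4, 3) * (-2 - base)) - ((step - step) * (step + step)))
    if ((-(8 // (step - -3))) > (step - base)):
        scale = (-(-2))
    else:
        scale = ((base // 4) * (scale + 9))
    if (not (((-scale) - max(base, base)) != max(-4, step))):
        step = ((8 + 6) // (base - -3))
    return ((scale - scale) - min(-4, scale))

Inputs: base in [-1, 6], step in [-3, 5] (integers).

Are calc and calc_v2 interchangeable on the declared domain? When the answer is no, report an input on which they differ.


Behavior is preserved: although arithmetic usage differs; and constant usage differs, the outputs never diverge.
Tracing base=2, step=-2: calc: scale=-16, then ((-(8 // (step - -3))) > (step - base)) is false, then scale=0, then (not (((-scale) - max(base, base)) != max(-4, step))) is true, then step=2, then returns 4 | calc_v2: scale=-16, then ((-(8 // (step - -3))) > (step - base)) is false, then scale=0, then (not (((-scale) - max(base, base)) != max(-4, step))) is true, then step=2, then returns 4 — matching result 4.
Checked all 72 inputs in the declared domain: the outputs agree on every one.
verdict: equivalent


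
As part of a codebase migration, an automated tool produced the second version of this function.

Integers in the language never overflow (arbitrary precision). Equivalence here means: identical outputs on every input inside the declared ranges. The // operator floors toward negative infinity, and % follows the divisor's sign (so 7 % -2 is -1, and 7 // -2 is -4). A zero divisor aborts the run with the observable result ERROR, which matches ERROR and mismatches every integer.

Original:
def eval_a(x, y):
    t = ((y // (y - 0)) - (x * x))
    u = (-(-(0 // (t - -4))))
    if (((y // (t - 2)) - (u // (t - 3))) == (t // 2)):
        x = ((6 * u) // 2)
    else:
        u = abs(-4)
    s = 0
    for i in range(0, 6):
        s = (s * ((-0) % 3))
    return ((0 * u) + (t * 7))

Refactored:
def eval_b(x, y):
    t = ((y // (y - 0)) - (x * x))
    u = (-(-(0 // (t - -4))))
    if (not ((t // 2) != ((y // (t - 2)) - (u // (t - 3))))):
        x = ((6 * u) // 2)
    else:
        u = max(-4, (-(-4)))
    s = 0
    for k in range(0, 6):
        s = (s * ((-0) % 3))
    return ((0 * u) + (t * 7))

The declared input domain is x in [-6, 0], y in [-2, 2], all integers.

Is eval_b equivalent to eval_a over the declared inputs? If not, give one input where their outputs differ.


This is a faithful refactor — boolean connective usage differs, plus comparison usage differs, plus local variable names differ, plus constant usage differs, plus min/max/abs usage differs, but the computed results match everywhere.
As a probe, take x=-4, y=-2: eval_a runs t becomes -15; next u becomes 0; next (((y // (t - 2)) - (u // (t - 3))) == (t // 2)) evaluates to false; next u becomes 4; next s becomes 0; next at i=0:; next s becomes 0; next at i=1:; next s becomes 0; next at i=2:; next s becomes 0; next at i=3:; next s becomes 0; next at i=4:; next s becomes 0; next at i=5:; next s becomes 0; next final value -105; eval_b runs t becomes -15; next u becomes 0; next (not ((t // 2) != ((y // (t - 2)) - (u // (t - 3))))) evaluates to false; next u becomes 4; next s becomes 0; next at k=0:; next s becomes 0; next at k=1:; next s becomes 0; next at k=2:; next s becomes 0; next at k=3:; next s becomes 0; next at k=4:; next s becomes 0; next at k=5:; next s becomes 0; next final value -105; both end at -105.
Every one of the 35 inputs gives matching results.
verdict: equivalent


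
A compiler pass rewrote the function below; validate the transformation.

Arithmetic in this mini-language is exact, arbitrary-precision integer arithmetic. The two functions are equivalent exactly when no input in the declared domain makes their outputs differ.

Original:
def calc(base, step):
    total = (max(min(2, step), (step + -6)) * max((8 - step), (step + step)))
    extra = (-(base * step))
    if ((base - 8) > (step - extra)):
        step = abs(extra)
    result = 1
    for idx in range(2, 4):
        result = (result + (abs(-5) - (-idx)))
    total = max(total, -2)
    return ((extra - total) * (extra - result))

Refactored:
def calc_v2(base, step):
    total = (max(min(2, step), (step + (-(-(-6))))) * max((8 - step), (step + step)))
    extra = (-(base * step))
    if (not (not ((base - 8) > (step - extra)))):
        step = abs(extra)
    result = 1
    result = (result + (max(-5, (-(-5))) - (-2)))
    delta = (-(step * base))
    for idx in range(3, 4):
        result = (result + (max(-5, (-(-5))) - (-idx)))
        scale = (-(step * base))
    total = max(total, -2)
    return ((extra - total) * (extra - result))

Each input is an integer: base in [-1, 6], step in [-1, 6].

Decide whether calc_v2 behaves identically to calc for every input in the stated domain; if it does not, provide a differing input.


Reading the diff, among the changes: loop structure differs, and arithmetic usage differs, and local variable names differ, and statement counts differ, and constant usage differs, and min/max/abs usage differs, and boolean connective usage differs.
Tracing base=2, step=4: calc: total becomes 16; next extra becomes -8; next ((base - 8) > (step - extra)) evaluates to false; next result becomes 1; next at idx=2:; next result becomes 8; next at idx=3:; next result becomes 16; next total becomes 16; next final value 576 | calc_v2: total becomes 16; next extra becomes -8; next (not (not ((base - 8) > (step - extra)))) evaluates to false; next result becomes 1; next result becomes 8; next delta becomes -8; next at idx=3:; next result becomes 16; next scale becomes -8; next total becomes 16; next final value 576 — matching result 576.
Checked all 64 inputs in the declared domain: the outputs agree on every one.
verdict: equivalent


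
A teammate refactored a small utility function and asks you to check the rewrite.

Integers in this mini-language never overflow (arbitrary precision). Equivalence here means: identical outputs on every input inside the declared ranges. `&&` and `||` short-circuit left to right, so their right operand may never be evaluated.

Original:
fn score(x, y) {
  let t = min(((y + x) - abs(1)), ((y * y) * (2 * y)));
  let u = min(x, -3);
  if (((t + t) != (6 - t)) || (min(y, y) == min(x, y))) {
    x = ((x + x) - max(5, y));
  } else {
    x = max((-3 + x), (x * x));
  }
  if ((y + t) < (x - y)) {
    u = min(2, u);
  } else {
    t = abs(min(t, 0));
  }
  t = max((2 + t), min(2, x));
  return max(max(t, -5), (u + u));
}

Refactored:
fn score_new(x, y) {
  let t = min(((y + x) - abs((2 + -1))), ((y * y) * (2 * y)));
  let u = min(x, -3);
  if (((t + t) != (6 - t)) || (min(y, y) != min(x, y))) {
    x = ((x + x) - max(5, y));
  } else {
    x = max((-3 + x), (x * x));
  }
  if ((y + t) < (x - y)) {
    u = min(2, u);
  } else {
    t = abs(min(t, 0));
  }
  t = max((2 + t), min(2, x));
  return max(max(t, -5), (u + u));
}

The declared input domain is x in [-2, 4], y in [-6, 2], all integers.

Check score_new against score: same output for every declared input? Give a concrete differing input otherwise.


Evaluate both at x=3, y=1.
score: t=2, then u=-3, then (((t + t) != (6 - t)) || (min(y, y) == min(x, y))) is true, then x=1, then ((y + t) < (x - y)) is false, then t=0, then t=2, then returns 2
score_new: t=2, then u=-3, then (((t + t) != (6 - t)) || (min(y, y) != min(x, y))) is false, then x=9, then ((y + t) < (x - y)) is true, then u=-3, then t=4, then returns 4
2 vs 4 — the two versions disagree here.
verdict: not equivalent; witness: x=3, y=1


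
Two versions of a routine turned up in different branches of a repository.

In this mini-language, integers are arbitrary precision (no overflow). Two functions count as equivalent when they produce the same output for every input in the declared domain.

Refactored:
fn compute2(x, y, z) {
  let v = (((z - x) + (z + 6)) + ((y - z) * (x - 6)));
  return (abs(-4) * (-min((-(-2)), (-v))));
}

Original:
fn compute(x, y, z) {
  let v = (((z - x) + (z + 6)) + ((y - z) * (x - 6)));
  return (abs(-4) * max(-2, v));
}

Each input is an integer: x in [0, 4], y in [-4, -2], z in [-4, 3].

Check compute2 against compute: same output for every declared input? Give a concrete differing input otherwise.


Equivalent — the differences include min/max/abs usage differs, yet no declared input distinguishes the two.
One worked example (x=2, y=-4, z=1) — compute: v=26, then returns 104; compute2: v=26, then returns 104; agreement on 104.
An exhaustive pass over the 120 declared inputs shows identical outputs.
verdict: equivalent


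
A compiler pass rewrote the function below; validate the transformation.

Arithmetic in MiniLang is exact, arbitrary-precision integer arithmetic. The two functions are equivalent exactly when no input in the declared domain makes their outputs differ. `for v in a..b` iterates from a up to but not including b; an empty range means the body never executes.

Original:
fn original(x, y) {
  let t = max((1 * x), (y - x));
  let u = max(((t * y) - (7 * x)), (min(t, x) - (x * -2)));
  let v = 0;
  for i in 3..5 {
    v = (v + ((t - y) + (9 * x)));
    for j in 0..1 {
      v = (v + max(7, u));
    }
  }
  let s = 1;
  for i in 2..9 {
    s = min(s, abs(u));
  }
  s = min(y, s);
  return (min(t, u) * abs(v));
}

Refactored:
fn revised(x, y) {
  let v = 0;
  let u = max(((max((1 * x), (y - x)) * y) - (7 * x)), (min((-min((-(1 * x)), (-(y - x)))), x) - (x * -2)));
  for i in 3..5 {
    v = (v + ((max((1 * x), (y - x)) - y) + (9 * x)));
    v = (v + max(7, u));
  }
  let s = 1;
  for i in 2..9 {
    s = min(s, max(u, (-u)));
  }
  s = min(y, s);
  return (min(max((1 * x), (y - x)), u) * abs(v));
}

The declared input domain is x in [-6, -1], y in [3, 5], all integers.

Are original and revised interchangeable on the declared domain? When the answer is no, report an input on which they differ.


Side by side, the visible changes include: statement counts differ, local variable names differ, arithmetic usage differs, loop structure differs, constant usage differs, min/max/abs usage differs.
Spot check at x=-5, y=3 — original: t=8, then u=59, then v=0, then (i=3), then v=-40, then (j=0), then v=19, then (i=4), then v=-21, then (j=0), then v=38, then s=1, then (i=2), then s=1, then (i=3), then s=1, then (i=4), then s=1, then (i=5), then s=1, then (i=6), then s=1, then (i=7), then s=1, then (i=8), then s=1, then s=1, then returns 304. revised: v=0, then u=59, then (i=3), then v=-40, then v=19, then (i=4), then v=-21, then v=38, then s=1, then (i=2), then s=1, then (i=3), then s=1, then (i=4), then s=1, then (i=5), then s=1, then (i=6), then s=1, then (i=7), then s=1, then (i=8), then s=1, then s=1, then returns 304. Both give 304.
Across all 18 domain points the two functions coincide.
verdict: equivalent
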